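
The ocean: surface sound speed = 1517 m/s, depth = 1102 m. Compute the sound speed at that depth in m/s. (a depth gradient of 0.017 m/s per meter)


c = 1517 + 0.017 * 1102 = 1535.734

1535.734 m/s


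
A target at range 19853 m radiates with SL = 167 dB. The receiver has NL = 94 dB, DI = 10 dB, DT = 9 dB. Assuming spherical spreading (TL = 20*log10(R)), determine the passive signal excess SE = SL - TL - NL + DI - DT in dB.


Step 1: TL = 20*log10(19853) = 85.96 dB
Step 2: SE = 167 - 85.96 - 94 + 10 - 9 = -11.96

-11.96 dB


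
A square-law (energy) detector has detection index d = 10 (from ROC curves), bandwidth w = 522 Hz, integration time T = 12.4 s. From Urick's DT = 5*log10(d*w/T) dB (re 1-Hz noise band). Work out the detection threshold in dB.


DT = 5*log10(d*w/T) = 5*log10(10 * 522 / 12.4) = 5*log10(420.97) = 13.12

13.12 dB


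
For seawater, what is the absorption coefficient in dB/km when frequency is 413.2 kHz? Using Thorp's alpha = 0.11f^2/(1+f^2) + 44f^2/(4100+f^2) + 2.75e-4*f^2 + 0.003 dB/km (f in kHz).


f^2 = 170734.24
alpha = 0.11*170734.24/(1+170734.24) + 44*170734.24/(4100+170734.24) + 2.75e-4*170734.24 + 0.003 = 90.033

90.033 dB/km


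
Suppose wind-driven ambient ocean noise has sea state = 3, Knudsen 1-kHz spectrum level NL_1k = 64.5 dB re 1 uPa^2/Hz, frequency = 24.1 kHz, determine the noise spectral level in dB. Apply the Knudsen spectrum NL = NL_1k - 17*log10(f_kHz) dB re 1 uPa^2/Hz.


41.01 dB


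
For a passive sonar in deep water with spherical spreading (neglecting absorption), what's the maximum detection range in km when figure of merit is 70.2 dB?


At max range FOM = TL, so 20*log10(R) = 70.2
R = 10^(70.2/20) = 3235.94 m = 3.24 km

3.24 km


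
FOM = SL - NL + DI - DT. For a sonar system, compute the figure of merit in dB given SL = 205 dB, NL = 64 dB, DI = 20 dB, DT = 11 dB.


150 dB


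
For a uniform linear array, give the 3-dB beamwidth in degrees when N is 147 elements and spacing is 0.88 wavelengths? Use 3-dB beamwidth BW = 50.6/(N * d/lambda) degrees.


BW = 50.6 / (147 * 0.88) = 50.6 / 129.36 = 0.39

0.39 deg


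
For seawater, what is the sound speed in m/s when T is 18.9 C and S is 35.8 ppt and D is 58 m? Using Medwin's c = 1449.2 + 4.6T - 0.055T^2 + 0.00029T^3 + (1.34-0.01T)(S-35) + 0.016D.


c = 1449.2 + 4.6*18.9 - 0.055*18.9^2 + 0.00029*18.9^3 + (1.34 - 0.01*18.9)*(35.8 - 35) + 0.016*58 = 1520.3

1520.3 m/s


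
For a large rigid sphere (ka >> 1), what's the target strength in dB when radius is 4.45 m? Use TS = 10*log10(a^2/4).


6.95 dB


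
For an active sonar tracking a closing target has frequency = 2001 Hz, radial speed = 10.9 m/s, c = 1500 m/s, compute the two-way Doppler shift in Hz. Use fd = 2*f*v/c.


29.08 Hz


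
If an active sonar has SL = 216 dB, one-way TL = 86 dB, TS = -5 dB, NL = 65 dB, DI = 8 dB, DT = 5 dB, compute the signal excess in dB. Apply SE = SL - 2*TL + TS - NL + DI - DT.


SE = SL - 2*TL + TS - NL + DI - DT = 216 - 2*86 + (-5) - 65 + 8 - 5 = -23

-23 dB


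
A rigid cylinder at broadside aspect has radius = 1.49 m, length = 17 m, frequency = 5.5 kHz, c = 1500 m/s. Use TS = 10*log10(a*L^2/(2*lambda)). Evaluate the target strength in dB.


lambda = 1500/5500 = 0.27273 m
TS = 10*log10(1.49*17^2/(2*0.27273)) = 28.97

28.97 dB


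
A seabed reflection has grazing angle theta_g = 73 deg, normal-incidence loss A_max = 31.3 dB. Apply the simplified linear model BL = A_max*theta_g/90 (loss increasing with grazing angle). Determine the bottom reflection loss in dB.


BL = A_max * theta_g / 90 = 31.3 * 73 / 90 = 25.39

25.39 dB


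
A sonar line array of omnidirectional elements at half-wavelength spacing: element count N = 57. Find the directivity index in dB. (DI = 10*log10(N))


DI = 10*log10(57) = 17.56

17.56 dB


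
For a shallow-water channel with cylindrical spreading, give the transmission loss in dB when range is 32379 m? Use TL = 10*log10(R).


45.1 dB


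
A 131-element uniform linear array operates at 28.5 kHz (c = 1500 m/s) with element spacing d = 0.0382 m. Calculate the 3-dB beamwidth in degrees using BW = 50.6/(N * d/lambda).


0.53 deg


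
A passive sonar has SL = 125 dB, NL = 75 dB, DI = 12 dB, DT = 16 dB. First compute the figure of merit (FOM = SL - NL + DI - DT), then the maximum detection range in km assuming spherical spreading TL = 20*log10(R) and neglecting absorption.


Step 1: FOM = SL - NL + DI - DT = 125 - 75 + 12 - 16 = 46 dB
Step 2: at max range FOM = TL = 20*log10(R), so R = 10^(46/20) = 199.53 m = 0.2 km

0.2 km


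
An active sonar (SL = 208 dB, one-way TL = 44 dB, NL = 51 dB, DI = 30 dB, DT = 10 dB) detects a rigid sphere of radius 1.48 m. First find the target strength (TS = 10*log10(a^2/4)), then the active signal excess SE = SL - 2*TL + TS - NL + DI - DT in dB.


Step 1: TS = 10*log10(1.48^2/4) = -2.62 dB
Step 2: SE = SL - 2*TL + TS - NL + DI - DT = 208 - 2*44 + (-2.62) - 51 + 30 - 10 = 86.38

86.38 dB


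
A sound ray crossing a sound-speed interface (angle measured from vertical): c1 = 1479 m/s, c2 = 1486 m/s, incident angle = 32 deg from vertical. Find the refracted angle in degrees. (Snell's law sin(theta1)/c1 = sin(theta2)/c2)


32.17 deg


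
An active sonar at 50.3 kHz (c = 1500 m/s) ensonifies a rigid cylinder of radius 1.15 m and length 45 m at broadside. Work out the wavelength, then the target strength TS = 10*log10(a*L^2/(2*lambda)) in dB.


Step 1: lambda = c/f = 1500/50300 = 0.02982 m
Step 2: TS = 10*log10(a*L^2/(2*lambda)) = 10*log10(1.15*45^2/(2*0.02982)) = 45.92

45.92 dB


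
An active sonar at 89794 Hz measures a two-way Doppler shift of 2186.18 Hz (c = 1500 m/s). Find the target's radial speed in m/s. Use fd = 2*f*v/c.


18.26 m/s


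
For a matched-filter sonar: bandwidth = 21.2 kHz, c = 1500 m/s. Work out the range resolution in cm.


dR = c/(2*BW) = 1500 / (2 * 21.2e3) = 0.0354 m = 3.54 cm

3.54 cm


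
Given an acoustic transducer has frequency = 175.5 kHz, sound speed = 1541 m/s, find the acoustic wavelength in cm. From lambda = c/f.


0.88 cm


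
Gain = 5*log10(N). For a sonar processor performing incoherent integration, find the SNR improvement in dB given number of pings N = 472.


Gain = 5*log10(472) = 13.37

13.37 dB


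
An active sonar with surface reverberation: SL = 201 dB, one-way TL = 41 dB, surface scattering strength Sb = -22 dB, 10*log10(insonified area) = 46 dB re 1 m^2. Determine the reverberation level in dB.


143 dB


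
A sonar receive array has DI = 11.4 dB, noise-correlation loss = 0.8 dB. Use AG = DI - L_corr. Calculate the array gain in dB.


AG = DI - L_corr = 11.4 - 0.8 = 10.6

10.6 dB


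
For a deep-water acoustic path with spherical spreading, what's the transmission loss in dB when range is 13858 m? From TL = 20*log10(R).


TL = 20*log10(13858) = 82.83

82.83 dB


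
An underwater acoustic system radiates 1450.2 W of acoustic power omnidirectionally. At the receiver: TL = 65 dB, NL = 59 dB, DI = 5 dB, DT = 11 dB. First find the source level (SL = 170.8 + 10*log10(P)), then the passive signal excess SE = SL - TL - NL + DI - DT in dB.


Step 1: SL = 170.8 + 10*log10(1450.2) = 202.41 dB
Step 2: SE = SL - TL - NL + DI - DT = 202.41 - 65 - 59 + 5 - 11 = 72.41

72.41 dB


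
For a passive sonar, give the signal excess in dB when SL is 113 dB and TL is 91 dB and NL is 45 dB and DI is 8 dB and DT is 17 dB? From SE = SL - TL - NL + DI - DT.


SE = SL - TL - NL + DI - DT = 113 - 91 - 45 + 8 - 17 = -32

-32 dB


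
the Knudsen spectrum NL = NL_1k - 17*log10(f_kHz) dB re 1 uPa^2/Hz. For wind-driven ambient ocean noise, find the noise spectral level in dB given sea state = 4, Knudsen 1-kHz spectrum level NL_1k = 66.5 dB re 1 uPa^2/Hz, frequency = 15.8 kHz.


NL = NL_1k - 17*log10(f_kHz) = 66.5 - 17*log10(15.8) = 66.5 - (20.38) = 46.12

46.12 dB


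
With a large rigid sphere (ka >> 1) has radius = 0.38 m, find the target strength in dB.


TS = 10*log10(0.38^2 / 4) = 10*log10(0.0361) = -14.42

-14.42 dB


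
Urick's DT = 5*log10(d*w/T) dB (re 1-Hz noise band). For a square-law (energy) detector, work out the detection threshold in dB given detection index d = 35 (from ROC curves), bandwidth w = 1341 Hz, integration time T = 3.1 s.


20.9 dB


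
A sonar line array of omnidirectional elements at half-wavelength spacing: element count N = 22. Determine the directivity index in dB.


DI = 10*log10(22) = 13.42

13.42 dB


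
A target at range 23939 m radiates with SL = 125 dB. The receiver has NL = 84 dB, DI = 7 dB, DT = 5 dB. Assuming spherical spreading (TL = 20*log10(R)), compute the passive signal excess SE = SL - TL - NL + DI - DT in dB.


Step 1: TL = 20*log10(23939) = 87.58 dB
Step 2: SE = 125 - 87.58 - 84 + 7 - 5 = -44.58

-44.58 dB


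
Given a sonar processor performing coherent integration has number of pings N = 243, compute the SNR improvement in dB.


Gain = 10*log10(243) = 23.86

23.86 dB


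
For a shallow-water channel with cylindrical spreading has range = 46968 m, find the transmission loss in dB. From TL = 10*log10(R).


46.72 dB


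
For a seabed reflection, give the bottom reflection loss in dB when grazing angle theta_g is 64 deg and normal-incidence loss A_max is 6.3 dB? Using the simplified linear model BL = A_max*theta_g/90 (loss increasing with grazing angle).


BL = A_max * theta_g / 90 = 6.3 * 64 / 90 = 4.48

4.48 dB


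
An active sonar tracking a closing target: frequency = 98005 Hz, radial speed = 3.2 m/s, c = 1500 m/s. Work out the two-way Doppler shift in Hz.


fd = 2*f*v/c = 2 * 98005 * 3.2 / 1500 = 418.15

418.15 Hz


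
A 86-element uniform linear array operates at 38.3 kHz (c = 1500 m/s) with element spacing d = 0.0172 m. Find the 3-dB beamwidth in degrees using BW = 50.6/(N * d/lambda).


1.34 deg


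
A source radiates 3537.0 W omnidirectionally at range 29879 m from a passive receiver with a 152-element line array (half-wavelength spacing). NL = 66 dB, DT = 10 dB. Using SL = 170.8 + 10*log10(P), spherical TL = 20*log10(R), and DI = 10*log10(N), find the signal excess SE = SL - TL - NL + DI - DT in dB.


62.6 dB


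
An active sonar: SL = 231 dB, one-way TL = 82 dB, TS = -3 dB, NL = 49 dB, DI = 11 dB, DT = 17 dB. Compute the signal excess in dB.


9 dB


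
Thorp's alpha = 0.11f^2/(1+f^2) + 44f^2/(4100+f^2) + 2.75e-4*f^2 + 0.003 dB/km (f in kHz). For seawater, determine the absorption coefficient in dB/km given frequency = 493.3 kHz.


f^2 = 243344.89
alpha = 0.11*243344.89/(1+243344.89) + 44*243344.89/(4100+243344.89) + 2.75e-4*243344.89 + 0.003 = 110.304

110.304 dB/km


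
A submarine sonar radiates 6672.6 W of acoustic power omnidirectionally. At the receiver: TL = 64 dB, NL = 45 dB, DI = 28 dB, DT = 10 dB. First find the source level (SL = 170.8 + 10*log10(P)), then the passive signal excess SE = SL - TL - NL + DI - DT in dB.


Step 1: SL = 170.8 + 10*log10(6672.6) = 209.04 dB
Step 2: SE = SL - TL - NL + DI - DT = 209.04 - 64 - 45 + 28 - 10 = 118.04

118.04 dB


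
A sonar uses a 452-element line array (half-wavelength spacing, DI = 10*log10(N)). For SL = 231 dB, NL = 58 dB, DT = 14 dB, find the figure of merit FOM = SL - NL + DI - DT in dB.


185.55 dB


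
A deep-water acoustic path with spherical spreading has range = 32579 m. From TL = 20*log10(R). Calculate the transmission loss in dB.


90.26 dB


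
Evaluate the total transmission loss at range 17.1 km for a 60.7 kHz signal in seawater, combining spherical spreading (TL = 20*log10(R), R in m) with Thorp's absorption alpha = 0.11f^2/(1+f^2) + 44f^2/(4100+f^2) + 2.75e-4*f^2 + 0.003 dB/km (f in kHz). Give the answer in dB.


460.04 dB


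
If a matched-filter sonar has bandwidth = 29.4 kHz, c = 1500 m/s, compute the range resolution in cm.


dR = c/(2*BW) = 1500 / (2 * 29.4e3) = 0.0255 m = 2.55 cm

2.55 cm


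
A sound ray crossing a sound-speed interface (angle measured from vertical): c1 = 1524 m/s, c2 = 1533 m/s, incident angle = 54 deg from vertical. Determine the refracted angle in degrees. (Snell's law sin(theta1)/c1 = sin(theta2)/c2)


sin(theta2) = (c2/c1)*sin(theta1) = (1533/1524)*sin(54 deg) = 0.81379
theta2 = arcsin(0.81379) = 54.47

54.47 deg


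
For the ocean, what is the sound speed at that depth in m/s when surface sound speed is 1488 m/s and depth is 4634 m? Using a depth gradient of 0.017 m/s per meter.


c = 1488 + 0.017 * 4634 = 1566.778

1566.778 m/s


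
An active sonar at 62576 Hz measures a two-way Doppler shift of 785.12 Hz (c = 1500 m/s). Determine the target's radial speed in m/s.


From fd = 2*f*v/c, v = c*fd/(2*f) = 1500 * 785.12 / (2*62576) = 9.41

9.41 m/s


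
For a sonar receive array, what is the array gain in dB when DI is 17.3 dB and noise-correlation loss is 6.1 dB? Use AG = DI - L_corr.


AG = DI - L_corr = 17.3 - 6.1 = 11.2

11.2 dB


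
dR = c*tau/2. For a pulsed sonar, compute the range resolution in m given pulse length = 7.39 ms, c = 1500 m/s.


dR = c*tau/2 = 1500 * 7.39e-3 / 2 = 5.5425

5.5425 m


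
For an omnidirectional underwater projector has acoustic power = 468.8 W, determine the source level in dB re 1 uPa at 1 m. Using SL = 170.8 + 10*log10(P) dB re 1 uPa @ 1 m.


197.51 dB


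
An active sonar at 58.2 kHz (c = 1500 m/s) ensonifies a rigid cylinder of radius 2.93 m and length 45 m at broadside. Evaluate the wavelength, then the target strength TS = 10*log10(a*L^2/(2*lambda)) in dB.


Step 1: lambda = c/f = 1500/58200 = 0.02577 m
Step 2: TS = 10*log10(a*L^2/(2*lambda)) = 10*log10(2.93*45^2/(2*0.02577)) = 50.61

50.61 dB


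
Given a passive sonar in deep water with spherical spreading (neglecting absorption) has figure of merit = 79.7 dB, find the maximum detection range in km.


At max range FOM = TL, so 20*log10(R) = 79.7
R = 10^(79.7/20) = 9660.51 m = 9.66 km

9.66 km


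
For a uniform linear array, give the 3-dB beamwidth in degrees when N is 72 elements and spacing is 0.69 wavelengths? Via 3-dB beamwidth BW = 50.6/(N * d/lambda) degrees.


1.02 deg


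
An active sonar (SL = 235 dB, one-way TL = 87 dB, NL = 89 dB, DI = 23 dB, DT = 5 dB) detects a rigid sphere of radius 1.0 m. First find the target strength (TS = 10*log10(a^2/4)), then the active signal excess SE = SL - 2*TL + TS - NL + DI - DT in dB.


Step 1: TS = 10*log10(1.0^2/4) = -6.02 dB
Step 2: SE = SL - 2*TL + TS - NL + DI - DT = 235 - 2*87 + (-6.02) - 89 + 23 - 5 = -16.02

-16.02 dB


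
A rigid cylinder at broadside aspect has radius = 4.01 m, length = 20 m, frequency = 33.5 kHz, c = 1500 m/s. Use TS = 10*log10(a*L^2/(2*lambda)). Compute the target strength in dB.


lambda = 1500/33500 = 0.04478 m
TS = 10*log10(4.01*20^2/(2*0.04478)) = 42.53

42.53 dB


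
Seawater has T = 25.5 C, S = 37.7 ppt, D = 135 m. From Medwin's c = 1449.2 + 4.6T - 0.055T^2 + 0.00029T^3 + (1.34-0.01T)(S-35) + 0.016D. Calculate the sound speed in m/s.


c = 1449.2 + 4.6*25.5 - 0.055*25.5^2 + 0.00029*25.5^3 + (1.34 - 0.01*25.5)*(37.7 - 35) + 0.016*135 = 1540.63

1540.63 m/s


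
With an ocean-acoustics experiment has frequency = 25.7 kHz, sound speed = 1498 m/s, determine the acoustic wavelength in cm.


5.83 cm


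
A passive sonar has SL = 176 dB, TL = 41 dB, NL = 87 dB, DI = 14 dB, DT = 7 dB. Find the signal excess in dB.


55 dB


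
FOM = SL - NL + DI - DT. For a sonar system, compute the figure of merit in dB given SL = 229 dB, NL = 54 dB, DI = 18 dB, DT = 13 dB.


FOM = SL - NL + DI - DT = 229 - 54 + 18 - 13 = 180

180 dB


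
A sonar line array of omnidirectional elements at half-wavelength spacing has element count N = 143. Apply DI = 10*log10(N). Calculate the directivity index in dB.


DI = 10*log10(143) = 21.55

21.55 dB


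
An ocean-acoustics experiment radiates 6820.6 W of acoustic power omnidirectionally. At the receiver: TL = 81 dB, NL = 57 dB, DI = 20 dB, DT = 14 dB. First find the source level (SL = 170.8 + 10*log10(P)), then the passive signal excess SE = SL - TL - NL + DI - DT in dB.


Step 1: SL = 170.8 + 10*log10(6820.6) = 209.14 dB
Step 2: SE = SL - TL - NL + DI - DT = 209.14 - 81 - 57 + 20 - 14 = 77.14

77.14 dB


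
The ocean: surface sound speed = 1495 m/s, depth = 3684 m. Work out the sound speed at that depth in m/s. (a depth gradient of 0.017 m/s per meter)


c = 1495 + 0.017 * 3684 = 1557.628

1557.628 m/s


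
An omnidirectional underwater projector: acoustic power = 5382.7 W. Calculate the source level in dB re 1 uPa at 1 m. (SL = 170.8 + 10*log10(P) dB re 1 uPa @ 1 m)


SL = 170.8 + 10*log10(5382.7) = 170.8 + 37.31 = 208.11

208.11 dB


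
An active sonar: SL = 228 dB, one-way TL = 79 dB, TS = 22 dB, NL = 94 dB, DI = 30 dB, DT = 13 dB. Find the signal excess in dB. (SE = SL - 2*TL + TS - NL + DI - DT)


SE = SL - 2*TL + TS - NL + DI - DT = 228 - 2*79 + (22) - 94 + 30 - 13 = 15

15 dB


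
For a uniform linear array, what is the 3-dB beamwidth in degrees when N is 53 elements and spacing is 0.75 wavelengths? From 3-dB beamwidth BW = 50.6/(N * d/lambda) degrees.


BW = 50.6 / (53 * 0.75) = 50.6 / 39.75 = 1.27

1.27 deg


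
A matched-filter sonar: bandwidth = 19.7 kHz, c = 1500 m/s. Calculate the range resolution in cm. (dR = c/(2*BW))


dR = c/(2*BW) = 1500 / (2 * 19.7e3) = 0.0381 m = 3.81 cm

3.81 cm


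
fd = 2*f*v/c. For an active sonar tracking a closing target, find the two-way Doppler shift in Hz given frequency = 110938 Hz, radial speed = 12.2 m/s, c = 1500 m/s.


fd = 2*f*v/c = 2 * 110938 * 12.2 / 1500 = 1804.59

1804.59 Hz


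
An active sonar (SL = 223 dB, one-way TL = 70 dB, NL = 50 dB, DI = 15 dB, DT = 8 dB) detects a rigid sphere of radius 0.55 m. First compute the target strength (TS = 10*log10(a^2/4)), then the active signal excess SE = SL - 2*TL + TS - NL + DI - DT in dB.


Step 1: TS = 10*log10(0.55^2/4) = -11.21 dB
Step 2: SE = SL - 2*TL + TS - NL + DI - DT = 223 - 2*70 + (-11.21) - 50 + 15 - 8 = 28.79

28.79 dB


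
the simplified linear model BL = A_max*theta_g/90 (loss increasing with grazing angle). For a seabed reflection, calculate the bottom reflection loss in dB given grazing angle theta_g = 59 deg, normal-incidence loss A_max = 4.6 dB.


3.02 dB


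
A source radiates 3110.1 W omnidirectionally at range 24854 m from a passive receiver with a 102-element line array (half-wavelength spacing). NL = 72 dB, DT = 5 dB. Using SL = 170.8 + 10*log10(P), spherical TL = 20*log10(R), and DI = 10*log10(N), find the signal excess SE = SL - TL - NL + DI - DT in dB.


Step 1: SL = 170.8 + 10*log10(3110.1) = 205.73 dB
Step 2: TL = 20*log10(24854) = 87.91 dB
Step 3: DI = 10*log10(102) = 20.09 dB
Step 4: SE = SL - TL - NL + DI - DT = 205.73 - 87.91 - 72 + 20.09 - 5 = 60.91

60.91 dB


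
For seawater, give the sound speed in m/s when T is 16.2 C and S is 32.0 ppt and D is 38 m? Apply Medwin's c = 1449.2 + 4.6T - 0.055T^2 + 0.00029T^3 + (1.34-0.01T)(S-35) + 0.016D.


1507.59 m/s


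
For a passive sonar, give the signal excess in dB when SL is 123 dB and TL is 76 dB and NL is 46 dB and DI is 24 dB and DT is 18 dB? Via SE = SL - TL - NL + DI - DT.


SE = SL - TL - NL + DI - DT = 123 - 76 - 46 + 24 - 18 = 7

7 dB


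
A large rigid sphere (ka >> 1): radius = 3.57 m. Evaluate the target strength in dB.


TS = 10*log10(3.57^2 / 4) = 10*log10(3.186225) = 5.03

5.03 dB


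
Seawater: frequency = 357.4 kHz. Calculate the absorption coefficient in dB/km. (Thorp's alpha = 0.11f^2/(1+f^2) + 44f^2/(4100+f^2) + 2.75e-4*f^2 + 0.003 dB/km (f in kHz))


f^2 = 127734.76
alpha = 0.11*127734.76/(1+127734.76) + 44*127734.76/(4100+127734.76) + 2.75e-4*127734.76 + 0.003 = 77.872

77.872 dB/km


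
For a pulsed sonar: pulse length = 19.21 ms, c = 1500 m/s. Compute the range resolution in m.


14.4075 m


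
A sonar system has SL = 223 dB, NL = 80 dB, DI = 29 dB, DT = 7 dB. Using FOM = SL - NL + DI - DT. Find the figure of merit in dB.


FOM = SL - NL + DI - DT = 223 - 80 + 29 - 7 = 165

165 dB


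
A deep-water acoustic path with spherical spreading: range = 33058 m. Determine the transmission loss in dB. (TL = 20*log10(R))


TL = 20*log10(33058) = 90.39

90.39 dB


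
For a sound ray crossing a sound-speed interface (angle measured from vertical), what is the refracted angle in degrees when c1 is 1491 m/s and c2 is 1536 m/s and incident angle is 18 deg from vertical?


sin(theta2) = (c2/c1)*sin(theta1) = (1536/1491)*sin(18 deg) = 0.31834
theta2 = arcsin(0.31834) = 18.56

18.56 deg


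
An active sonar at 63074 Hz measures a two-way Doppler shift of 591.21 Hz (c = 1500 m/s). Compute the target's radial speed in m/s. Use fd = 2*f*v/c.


7.03 m/s


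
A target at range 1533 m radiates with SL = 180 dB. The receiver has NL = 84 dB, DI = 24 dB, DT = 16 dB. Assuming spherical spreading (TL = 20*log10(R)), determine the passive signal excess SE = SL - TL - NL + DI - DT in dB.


Step 1: TL = 20*log10(1533) = 63.71 dB
Step 2: SE = 180 - 63.71 - 84 + 24 - 16 = 40.29

40.29 dB


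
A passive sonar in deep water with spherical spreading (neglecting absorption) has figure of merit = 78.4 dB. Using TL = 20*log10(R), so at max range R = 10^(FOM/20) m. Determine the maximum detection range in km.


8.32 km


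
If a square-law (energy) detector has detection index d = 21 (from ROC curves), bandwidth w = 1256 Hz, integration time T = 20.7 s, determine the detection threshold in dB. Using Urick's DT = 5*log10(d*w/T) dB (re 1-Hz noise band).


15.53 dB


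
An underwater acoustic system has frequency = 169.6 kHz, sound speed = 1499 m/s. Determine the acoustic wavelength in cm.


0.88 cm


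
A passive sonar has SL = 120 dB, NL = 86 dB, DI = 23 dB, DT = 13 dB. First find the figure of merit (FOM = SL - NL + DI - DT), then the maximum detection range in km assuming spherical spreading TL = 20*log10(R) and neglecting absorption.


Step 1: FOM = SL - NL + DI - DT = 120 - 86 + 23 - 13 = 44 dB
Step 2: at max range FOM = TL = 20*log10(R), so R = 10^(44/20) = 158.49 m = 0.16 km

0.16 km


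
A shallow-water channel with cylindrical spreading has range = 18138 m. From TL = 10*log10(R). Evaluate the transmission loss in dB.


42.59 dB


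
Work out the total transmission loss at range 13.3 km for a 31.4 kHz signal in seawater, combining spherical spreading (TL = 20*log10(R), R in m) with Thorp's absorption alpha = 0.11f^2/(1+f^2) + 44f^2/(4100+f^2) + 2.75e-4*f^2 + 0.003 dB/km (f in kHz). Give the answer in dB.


Step 1 (Thorp): alpha = 0.11*985.96/(1+985.96) + 44*985.96/(4100+985.96) + 2.75e-4*985.96 + 0.003 = 8.9138 dB/km
Step 2: TL_spread = 20*log10(13300) = 82.48 dB
Step 3: TL_abs = alpha*R = 8.9138 * 13.3 = 118.55 dB
Step 4: TL_total = 82.48 + 118.55 = 201.03

201.03 dB


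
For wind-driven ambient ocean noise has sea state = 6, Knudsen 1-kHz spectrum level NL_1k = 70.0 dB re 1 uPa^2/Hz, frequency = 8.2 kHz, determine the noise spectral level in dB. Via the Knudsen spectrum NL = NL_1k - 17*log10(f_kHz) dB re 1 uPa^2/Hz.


NL = NL_1k - 17*log10(f_kHz) = 70.0 - 17*log10(8.2) = 70.0 - (15.53) = 54.47

54.47 dB


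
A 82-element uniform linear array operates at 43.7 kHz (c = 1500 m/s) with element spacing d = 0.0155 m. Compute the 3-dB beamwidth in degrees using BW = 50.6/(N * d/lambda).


Step 1: lambda = 1500/43700 = 0.03432 m
Step 2: d/lambda = 0.0155/0.03432 = 0.4516
Step 3: BW = 50.6/(N * d/lambda) = 50.6/(82 * 0.4516) = 1.37

1.37 deg


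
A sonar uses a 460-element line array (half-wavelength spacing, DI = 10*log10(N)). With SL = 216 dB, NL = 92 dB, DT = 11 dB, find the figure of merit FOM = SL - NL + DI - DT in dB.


Step 1: DI = 10*log10(460) = 26.63 dB
Step 2: FOM = SL - NL + DI - DT = 216 - 92 + 26.63 - 11 = 139.63

139.63 dB


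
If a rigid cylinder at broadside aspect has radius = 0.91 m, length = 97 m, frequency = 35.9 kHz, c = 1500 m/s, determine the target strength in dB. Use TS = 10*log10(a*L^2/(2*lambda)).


lambda = 1500/35900 = 0.04178 m
TS = 10*log10(0.91*97^2/(2*0.04178)) = 50.11

50.11 dB


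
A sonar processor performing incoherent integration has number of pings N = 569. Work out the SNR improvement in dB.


Gain = 5*log10(569) = 13.78

13.78 dB


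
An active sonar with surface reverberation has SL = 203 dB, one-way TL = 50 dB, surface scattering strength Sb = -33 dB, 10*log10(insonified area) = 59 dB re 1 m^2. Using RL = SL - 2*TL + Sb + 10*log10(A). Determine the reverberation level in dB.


129 dB


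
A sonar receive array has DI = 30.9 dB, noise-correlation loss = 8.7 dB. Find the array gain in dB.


AG = DI - L_corr = 30.9 - 8.7 = 22.2

22.2 dB


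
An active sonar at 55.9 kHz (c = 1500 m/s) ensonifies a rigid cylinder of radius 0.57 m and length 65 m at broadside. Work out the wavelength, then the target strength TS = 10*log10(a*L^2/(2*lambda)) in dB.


Step 1: lambda = c/f = 1500/55900 = 0.02683 m
Step 2: TS = 10*log10(a*L^2/(2*lambda)) = 10*log10(0.57*65^2/(2*0.02683)) = 46.52

46.52 dB


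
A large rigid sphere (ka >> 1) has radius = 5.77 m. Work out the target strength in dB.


TS = 10*log10(5.77^2 / 4) = 10*log10(8.323225) = 9.2

9.2 dB


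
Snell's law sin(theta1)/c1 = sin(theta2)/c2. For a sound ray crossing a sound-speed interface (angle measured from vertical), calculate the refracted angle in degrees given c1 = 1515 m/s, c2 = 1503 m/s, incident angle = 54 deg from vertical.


53.38 deg


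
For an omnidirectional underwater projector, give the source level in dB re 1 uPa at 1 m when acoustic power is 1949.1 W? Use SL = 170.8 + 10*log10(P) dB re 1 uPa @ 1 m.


SL = 170.8 + 10*log10(1949.1) = 170.8 + 32.9 = 203.7

203.7 dB


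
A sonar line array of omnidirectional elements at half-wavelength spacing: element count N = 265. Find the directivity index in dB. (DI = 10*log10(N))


24.23 dB


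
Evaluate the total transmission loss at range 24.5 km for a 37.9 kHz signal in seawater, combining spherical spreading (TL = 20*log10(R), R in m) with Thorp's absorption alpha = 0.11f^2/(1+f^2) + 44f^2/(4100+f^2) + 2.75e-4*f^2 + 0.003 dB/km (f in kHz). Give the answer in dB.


379.91 dB


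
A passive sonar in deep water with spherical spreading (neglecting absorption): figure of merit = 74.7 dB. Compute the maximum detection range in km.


At max range FOM = TL, so 20*log10(R) = 74.7
R = 10^(74.7/20) = 5432.5 m = 5.43 km

5.43 km


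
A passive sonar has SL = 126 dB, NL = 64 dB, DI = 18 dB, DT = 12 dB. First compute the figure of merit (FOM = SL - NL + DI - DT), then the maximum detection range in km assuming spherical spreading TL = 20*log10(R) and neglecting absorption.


Step 1: FOM = SL - NL + DI - DT = 126 - 64 + 18 - 12 = 68 dB
Step 2: at max range FOM = TL = 20*log10(R), so R = 10^(68/20) = 2511.89 m = 2.51 km

2.51 km


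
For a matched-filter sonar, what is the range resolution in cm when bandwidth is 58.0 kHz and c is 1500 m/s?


dR = c/(2*BW) = 1500 / (2 * 58.0e3) = 0.0129 m = 1.29 cm

1.29 cm


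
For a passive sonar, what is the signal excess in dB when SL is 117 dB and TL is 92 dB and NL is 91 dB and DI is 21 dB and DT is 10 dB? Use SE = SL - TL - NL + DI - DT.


SE = SL - TL - NL + DI - DT = 117 - 92 - 91 + 21 - 10 = -55

-55 dB


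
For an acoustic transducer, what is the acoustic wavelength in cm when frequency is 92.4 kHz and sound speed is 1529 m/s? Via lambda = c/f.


lambda = c/f = 1529 / 92400 = 0.0165 m = 1.65 cm

1.65 cm


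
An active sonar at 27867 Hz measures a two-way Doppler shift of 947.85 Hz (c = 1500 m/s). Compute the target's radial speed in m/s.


From fd = 2*f*v/c, v = c*fd/(2*f) = 1500 * 947.85 / (2*27867) = 25.51

25.51 m/s


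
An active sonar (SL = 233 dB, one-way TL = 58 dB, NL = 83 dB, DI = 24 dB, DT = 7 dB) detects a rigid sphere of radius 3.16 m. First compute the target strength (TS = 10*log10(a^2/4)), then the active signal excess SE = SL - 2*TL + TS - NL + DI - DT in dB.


Step 1: TS = 10*log10(3.16^2/4) = 3.97 dB
Step 2: SE = SL - 2*TL + TS - NL + DI - DT = 233 - 2*58 + (3.97) - 83 + 24 - 7 = 54.97

54.97 dB


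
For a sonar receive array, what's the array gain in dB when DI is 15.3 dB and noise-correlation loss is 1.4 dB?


AG = DI - L_corr = 15.3 - 1.4 = 13.9

13.9 dB


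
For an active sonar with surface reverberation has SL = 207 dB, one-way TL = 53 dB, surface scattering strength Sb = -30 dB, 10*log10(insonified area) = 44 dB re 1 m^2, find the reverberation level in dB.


RL = SL - 2*TL + Sb + 10*log10(A) = 207 - 2*53 + (-30) + 44 = 115

115 dB


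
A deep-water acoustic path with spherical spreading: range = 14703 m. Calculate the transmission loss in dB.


TL = 20*log10(14703) = 83.35

83.35 dB


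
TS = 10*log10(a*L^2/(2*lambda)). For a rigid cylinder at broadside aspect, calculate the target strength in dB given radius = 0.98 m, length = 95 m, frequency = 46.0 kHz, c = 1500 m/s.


lambda = 1500/46000 = 0.03261 m
TS = 10*log10(0.98*95^2/(2*0.03261)) = 51.32

51.32 dB


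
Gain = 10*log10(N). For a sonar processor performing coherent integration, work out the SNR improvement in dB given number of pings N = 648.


Gain = 10*log10(648) = 28.12

28.12 dB


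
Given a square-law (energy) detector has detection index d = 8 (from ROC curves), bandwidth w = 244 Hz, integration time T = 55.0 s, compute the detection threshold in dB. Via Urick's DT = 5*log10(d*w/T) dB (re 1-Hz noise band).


DT = 5*log10(d*w/T) = 5*log10(8 * 244 / 55.0) = 5*log10(35.49) = 7.75

7.75 dB


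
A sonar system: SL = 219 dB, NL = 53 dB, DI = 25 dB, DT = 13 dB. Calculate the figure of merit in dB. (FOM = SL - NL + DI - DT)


178 dB


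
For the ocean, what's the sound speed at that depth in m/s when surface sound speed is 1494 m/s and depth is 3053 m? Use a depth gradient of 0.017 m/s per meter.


c = 1494 + 0.017 * 3053 = 1545.901

1545.901 m/s


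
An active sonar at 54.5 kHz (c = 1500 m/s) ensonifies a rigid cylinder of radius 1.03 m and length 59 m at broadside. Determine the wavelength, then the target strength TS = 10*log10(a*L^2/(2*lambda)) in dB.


Step 1: lambda = c/f = 1500/54500 = 0.02752 m
Step 2: TS = 10*log10(a*L^2/(2*lambda)) = 10*log10(1.03*59^2/(2*0.02752)) = 48.14

48.14 dB


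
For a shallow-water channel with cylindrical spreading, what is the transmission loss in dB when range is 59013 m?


TL = 10*log10(59013) = 47.71

47.71 dB


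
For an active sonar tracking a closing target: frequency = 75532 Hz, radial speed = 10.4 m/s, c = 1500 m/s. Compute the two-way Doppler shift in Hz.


fd = 2*f*v/c = 2 * 75532 * 10.4 / 1500 = 1047.38

1047.38 Hz


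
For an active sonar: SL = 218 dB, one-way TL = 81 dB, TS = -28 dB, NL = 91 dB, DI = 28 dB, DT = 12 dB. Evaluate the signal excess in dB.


SE = SL - 2*TL + TS - NL + DI - DT = 218 - 2*81 + (-28) - 91 + 28 - 12 = -47

-47 dB


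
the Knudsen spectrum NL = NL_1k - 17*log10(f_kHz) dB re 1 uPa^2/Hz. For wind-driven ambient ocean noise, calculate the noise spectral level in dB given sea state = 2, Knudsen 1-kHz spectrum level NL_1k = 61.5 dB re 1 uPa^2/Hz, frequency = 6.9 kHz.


47.24 dB


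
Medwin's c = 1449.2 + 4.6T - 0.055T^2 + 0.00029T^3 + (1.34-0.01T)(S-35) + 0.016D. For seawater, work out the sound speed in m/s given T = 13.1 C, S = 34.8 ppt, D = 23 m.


c = 1449.2 + 4.6*13.1 - 0.055*13.1^2 + 0.00029*13.1^3 + (1.34 - 0.01*13.1)*(34.8 - 35) + 0.016*23 = 1500.8

1500.8 m/s


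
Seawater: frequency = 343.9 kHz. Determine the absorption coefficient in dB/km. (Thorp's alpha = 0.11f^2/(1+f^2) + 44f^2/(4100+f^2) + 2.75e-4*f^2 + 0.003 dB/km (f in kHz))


f^2 = 118267.21
alpha = 0.11*118267.21/(1+118267.21) + 44*118267.21/(4100+118267.21) + 2.75e-4*118267.21 + 0.003 = 75.162

75.162 dB/km


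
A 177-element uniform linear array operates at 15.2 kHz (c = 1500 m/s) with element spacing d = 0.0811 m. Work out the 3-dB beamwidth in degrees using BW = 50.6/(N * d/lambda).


Step 1: lambda = 1500/15200 = 0.09868 m
Step 2: d/lambda = 0.0811/0.09868 = 0.8218
Step 3: BW = 50.6/(N * d/lambda) = 50.6/(177 * 0.8218) = 0.35

0.35 deg


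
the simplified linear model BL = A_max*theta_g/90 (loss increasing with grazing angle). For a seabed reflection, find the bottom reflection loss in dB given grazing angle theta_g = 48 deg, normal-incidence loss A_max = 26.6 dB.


BL = A_max * theta_g / 90 = 26.6 * 48 / 90 = 14.19

14.19 dB


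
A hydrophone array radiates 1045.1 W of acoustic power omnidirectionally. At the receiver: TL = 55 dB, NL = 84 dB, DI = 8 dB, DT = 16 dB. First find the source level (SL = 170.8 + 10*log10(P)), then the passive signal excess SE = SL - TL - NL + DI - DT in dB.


Step 1: SL = 170.8 + 10*log10(1045.1) = 200.99 dB
Step 2: SE = SL - TL - NL + DI - DT = 200.99 - 55 - 84 + 8 - 16 = 53.99

53.99 dB


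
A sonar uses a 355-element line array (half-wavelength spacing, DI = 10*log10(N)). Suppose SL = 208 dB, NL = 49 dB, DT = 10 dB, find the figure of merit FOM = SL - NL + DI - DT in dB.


Step 1: DI = 10*log10(355) = 25.5 dB
Step 2: FOM = SL - NL + DI - DT = 208 - 49 + 25.5 - 10 = 174.5

174.5 dB


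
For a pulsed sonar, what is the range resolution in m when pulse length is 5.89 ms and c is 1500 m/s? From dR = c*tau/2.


dR = c*tau/2 = 1500 * 5.89e-3 / 2 = 4.4175

4.4175 m


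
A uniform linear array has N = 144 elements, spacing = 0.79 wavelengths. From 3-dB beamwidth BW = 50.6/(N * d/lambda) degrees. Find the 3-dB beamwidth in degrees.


0.44 deg


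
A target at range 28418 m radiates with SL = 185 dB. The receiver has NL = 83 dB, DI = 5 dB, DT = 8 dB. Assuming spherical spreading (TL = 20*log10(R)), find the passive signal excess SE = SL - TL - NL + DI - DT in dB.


9.93 dB


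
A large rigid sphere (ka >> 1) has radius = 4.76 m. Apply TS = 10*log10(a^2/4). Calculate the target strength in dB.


TS = 10*log10(4.76^2 / 4) = 10*log10(5.6644) = 7.53

7.53 dB


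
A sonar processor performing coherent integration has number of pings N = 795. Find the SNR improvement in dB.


29.0 dB


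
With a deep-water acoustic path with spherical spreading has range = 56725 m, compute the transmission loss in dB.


TL = 20*log10(56725) = 95.08

95.08 dB


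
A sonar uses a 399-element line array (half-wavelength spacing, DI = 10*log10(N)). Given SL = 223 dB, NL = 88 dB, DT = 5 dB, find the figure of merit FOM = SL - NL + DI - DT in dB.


Step 1: DI = 10*log10(399) = 26.01 dB
Step 2: FOM = SL - NL + DI - DT = 223 - 88 + 26.01 - 5 = 156.01

156.01 dB


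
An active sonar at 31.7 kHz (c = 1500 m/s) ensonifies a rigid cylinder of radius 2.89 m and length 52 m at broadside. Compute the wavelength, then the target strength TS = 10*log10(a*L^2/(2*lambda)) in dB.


Step 1: lambda = c/f = 1500/31700 = 0.04732 m
Step 2: TS = 10*log10(a*L^2/(2*lambda)) = 10*log10(2.89*52^2/(2*0.04732)) = 49.17

49.17 dB


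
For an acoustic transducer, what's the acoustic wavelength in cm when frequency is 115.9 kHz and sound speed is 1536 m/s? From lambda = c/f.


lambda = c/f = 1536 / 115900 = 0.0133 m = 1.33 cm

1.33 cm


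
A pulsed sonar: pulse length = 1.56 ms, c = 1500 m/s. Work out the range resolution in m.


dR = c*tau/2 = 1500 * 1.56e-3 / 2 = 1.17

1.17 m


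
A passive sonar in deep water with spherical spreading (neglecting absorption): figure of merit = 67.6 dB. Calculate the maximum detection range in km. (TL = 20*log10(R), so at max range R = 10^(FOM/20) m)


At max range FOM = TL, so 20*log10(R) = 67.6
R = 10^(67.6/20) = 2398.83 m = 2.4 km

2.4 km


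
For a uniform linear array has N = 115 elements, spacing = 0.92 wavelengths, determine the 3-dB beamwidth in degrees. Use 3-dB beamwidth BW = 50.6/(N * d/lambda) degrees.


BW = 50.6 / (115 * 0.92) = 50.6 / 105.8 = 0.48

0.48 deg


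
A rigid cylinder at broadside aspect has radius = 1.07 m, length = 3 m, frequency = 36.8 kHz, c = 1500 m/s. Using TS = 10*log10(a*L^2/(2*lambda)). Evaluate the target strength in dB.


lambda = 1500/36800 = 0.04076 m
TS = 10*log10(1.07*3^2/(2*0.04076)) = 20.72

20.72 dB


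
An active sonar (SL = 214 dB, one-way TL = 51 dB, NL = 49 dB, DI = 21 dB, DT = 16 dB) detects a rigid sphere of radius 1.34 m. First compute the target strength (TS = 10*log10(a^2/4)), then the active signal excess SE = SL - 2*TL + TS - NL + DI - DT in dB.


Step 1: TS = 10*log10(1.34^2/4) = -3.48 dB
Step 2: SE = SL - 2*TL + TS - NL + DI - DT = 214 - 2*51 + (-3.48) - 49 + 21 - 16 = 64.52

64.52 dB


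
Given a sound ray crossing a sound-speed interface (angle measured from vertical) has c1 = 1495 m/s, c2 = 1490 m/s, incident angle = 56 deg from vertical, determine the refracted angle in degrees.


sin(theta2) = (c2/c1)*sin(theta1) = (1490/1495)*sin(56 deg) = 0.82626
theta2 = arcsin(0.82626) = 55.72

55.72 deg


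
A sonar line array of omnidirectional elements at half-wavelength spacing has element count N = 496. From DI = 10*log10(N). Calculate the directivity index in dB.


DI = 10*log10(496) = 26.95

26.95 dB


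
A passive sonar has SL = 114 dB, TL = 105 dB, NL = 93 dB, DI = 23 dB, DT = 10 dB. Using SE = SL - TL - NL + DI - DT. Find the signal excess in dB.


SE = SL - TL - NL + DI - DT = 114 - 105 - 93 + 23 - 10 = -71

-71 dB


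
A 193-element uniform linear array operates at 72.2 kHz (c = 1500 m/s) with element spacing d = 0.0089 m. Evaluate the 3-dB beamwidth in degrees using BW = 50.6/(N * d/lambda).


0.61 deg


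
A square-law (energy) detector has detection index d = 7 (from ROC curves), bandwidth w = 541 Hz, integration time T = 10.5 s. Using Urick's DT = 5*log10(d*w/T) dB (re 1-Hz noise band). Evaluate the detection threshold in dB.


DT = 5*log10(d*w/T) = 5*log10(7 * 541 / 10.5) = 5*log10(360.67) = 12.79

12.79 dB


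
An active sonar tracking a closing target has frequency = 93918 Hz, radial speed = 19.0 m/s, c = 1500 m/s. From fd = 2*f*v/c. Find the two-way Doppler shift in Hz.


2379.26 Hz


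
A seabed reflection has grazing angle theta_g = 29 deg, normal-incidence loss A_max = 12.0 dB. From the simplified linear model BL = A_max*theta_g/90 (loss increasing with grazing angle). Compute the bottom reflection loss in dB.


BL = A_max * theta_g / 90 = 12.0 * 29 / 90 = 3.87

3.87 dB


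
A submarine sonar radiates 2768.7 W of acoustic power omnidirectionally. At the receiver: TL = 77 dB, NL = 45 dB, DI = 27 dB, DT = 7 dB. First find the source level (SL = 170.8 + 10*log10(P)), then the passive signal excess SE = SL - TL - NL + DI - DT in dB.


Step 1: SL = 170.8 + 10*log10(2768.7) = 205.22 dB
Step 2: SE = SL - TL - NL + DI - DT = 205.22 - 77 - 45 + 27 - 7 = 103.22

103.22 dB


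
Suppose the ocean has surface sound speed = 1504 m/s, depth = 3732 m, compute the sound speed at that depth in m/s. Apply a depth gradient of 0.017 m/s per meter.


c = 1504 + 0.017 * 3732 = 1567.444

1567.444 m/s


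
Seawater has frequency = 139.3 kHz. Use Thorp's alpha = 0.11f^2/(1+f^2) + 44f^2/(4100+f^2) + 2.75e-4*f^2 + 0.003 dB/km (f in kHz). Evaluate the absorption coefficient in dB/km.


41.774 dB/km


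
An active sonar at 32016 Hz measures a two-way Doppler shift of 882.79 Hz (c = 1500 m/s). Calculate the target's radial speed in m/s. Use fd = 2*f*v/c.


From fd = 2*f*v/c, v = c*fd/(2*f) = 1500 * 882.79 / (2*32016) = 20.68

20.68 m/s


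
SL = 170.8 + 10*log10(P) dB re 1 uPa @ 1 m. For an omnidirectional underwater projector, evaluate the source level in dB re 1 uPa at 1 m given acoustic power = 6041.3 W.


SL = 170.8 + 10*log10(6041.3) = 170.8 + 37.81 = 208.61

208.61 dB


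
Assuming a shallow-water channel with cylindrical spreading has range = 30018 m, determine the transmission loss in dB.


TL = 10*log10(30018) = 44.77

44.77 dB
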